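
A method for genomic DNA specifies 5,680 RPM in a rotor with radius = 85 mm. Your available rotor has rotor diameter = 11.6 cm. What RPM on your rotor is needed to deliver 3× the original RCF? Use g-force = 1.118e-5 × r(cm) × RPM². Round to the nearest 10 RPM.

Original rotor: r = 85 mm = 8.5 cm
RCF_original = 1.118 × 10⁻⁵ × 8.5 × (5680)² = 1.118 × 10⁻⁵ × 8.5 × 32,262,400 ≈ 3,065.9 × g
Target RCF = 3 × 3,065.9 ≈ 9,197.7 × g
Your rotor: r = 11.6 / 2 = 5.8 cm
9,197.7 = 1.118 × 10⁻⁵ × 5.8 × N²
N² = 9,197.7 / (6.4844 × 10⁻⁵) = 141,843,501
N ≈ √141,843,501 ≈ 11,909.8

≈ 11910 RPM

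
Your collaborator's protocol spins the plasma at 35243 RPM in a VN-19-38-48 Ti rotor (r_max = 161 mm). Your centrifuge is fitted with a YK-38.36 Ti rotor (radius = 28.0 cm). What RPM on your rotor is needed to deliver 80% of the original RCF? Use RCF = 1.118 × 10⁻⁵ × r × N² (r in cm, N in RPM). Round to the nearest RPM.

≈ 23903 RPM

Original rotor: r = 161 mm = 16.1 cm
RCF = 1.118 × 10⁻⁵ × r × N²
RCF_original = 1.118 × 10⁻⁵ × 16.1 × (35243)² = 1.118 × 10⁻⁵ × 16.1 × 1,242,069,049 ≈ 223,569.9 × g
Target RCF = 0.8 × 223,569.9 ≈ 178,855.9 × g
178,855.9 = 1.118 × 10⁻⁵ × 28 × N²
N² = 178,855.9 / (31.304 × 10⁻⁵) = 571,351,584
N ≈ √571,351,584 ≈ 23,903.0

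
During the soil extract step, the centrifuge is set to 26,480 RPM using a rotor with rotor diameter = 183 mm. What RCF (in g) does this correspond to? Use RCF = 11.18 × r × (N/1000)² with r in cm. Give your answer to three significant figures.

r = 183 mm / 2 = 91.5 mm = 9.15 cm
RCF = 11.18 × r × (N/1000)²
RCF = 11.18 × 9.15 × (26.48)² = 11.18 × 9.15 × 701.1904 ≈ 71,729.7 × g

≈ 71700 g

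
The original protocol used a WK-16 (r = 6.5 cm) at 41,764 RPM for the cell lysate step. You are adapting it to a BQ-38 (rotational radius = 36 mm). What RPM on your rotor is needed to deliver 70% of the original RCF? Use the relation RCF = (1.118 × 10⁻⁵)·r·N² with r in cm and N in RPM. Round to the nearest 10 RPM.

46950 RPM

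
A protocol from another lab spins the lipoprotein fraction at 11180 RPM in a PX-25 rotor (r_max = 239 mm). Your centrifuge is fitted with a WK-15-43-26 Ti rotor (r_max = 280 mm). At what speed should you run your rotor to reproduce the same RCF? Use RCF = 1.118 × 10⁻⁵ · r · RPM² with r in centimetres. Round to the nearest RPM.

Original rotor: r = 239 mm = 23.9 cm
RCF = 1.118 × 10⁻⁵ × r × N²
RCF_original = 1.118 × 10⁻⁵ × 23.9 × (11180)² = 1.118 × 10⁻⁵ × 23.9 × 124,992,400 ≈ 33,398.2 × g
Your rotor: r = 280 mm = 28.0 cm
33,398.2 = 1.118 × 10⁻⁵ × 28 × N²
N² = 33,398.2 / (31.304 × 10⁻⁵) = 106,689,880
N ≈ √106,689,880 ≈ 10,329.1

10329 RPM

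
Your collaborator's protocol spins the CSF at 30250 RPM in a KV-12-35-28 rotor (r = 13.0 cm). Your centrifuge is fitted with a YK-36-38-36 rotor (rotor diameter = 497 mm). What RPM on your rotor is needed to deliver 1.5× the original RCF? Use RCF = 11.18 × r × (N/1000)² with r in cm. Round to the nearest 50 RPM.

≈ 26800 RPM

RCF = 11.18 × r × (N/1000)²
RCF_original = 11.18 × 13 × (30.25)² = 11.18 × 13 × 915.0625 ≈ 132,995.2 × g
Target RCF = 1.5 × 132,995.2 ≈ 199,492.8 × g
Your rotor: r = 497 mm / 2 = 248.5 mm = 24.85 cm
199,492.8 = 11.18 × 24.85 × (N/1000)²
(N/1000)² = 199,492.8 / 277.823 = 718.0572
N = 1000 × √718.0572 ≈ 26,796.6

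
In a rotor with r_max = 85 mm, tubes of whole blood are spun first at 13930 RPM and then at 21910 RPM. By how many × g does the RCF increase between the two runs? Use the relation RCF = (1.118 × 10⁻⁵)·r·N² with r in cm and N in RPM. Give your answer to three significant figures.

≈ 27200 × g

r = 85 mm = 8.5 cm
RCF₁ = 1.118 × 10⁻⁵ × 8.5 × (13930)² = 1.118 × 10⁻⁵ × 8.5 × 194,044,900 ≈ 18,440.1 × g
RCF₂ = 1.118 × 10⁻⁵ × 8.5 × (21910)² = 1.118 × 10⁻⁵ × 8.5 × 480,048,100 ≈ 45,619 × g
Increase = 45,619 − 18,440.1 = 27,178.9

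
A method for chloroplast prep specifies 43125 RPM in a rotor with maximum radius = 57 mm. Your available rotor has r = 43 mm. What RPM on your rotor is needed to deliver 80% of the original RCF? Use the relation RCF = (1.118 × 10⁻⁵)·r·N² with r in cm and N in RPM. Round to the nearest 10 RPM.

Original rotor: r = 57 mm = 5.7 cm
RCF_original = 1.118 × 10⁻⁵ × 5.7 × (43125)² = 1.118 × 10⁻⁵ × 5.7 × 1,859,765,625 ≈ 118,515.4 × g
Target RCF = 0.8 × 118,515.4 ≈ 94,812.3 × g
Your rotor: r = 43 mm = 4.3 cm
94,812.3 = 1.118 × 10⁻⁵ × 4.3 × N²
N² = 94,812.3 / (4.8074 × 10⁻⁵) = 1,972,215,751
N ≈ √1,972,215,751 ≈ 44,409.6

44410 RPM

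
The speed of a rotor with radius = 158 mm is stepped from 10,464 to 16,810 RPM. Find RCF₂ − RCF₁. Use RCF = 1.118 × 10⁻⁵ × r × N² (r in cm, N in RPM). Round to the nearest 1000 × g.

≈ 31000 × g

r = 158 mm = 15.8 cm
RCF₁ = 1.118 × 10⁻⁵ × 15.8 × (10464)² = 1.118 × 10⁻⁵ × 15.8 × 109,495,296 ≈ 19,341.7 × g
RCF₂ = 1.118 × 10⁻⁵ × 15.8 × (16810)² = 1.118 × 10⁻⁵ × 15.8 × 282,576,100 ≈ 49,915.4 × g
Increase = 49,915.4 − 19,341.7 = 30,573.7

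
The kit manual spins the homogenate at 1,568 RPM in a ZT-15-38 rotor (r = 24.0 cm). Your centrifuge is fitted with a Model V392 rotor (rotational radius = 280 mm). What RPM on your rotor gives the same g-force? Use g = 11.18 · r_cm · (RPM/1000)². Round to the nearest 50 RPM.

RCF_original = 11.18 × 24 × (1.568)² = 11.18 × 24 × 2.458624 ≈ 659.7 × g
Your rotor: r = 280 mm = 28.0 cm
659.7 = 11.18 × 28 × (N/1000)²
(N/1000)² = 659.7 / 313.04 = 2.107398
N = 1000 × √2.107398 ≈ 1,451.7

1450 RPM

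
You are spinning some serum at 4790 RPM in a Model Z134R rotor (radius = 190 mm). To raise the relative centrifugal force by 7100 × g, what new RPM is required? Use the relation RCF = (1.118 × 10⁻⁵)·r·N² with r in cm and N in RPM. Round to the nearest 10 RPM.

N₂ ≈ 7510 RPM

r = 190 mm = 19.0 cm
Current RCF = 1.118 × 10⁻⁵ × 19 × (4790)² = 1.118 × 10⁻⁵ × 19 × 22,944,100 ≈ 4,873.8 × g
Target RCF = 4,873.8 + 7,100 = 11,973.8 × g
N² = 11,973.8 / (21.242 × 10⁻⁵) = 56,368,515
N ≈ √56,368,515 ≈ 7,507.9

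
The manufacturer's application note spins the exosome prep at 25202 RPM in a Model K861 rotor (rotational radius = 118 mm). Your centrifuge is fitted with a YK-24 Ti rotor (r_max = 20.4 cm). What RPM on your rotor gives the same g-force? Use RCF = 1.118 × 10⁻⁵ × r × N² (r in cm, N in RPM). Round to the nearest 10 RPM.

19170 RPM

Original rotor: r = 118 mm = 11.8 cm
RCF = 1.118 × 10⁻⁵ × r × N²
RCF_original = 1.118 × 10⁻⁵ × 11.8 × (25202)² = 1.118 × 10⁻⁵ × 11.8 × 635,140,804 ≈ 83,790.3 × g
83,790.3 = 1.118 × 10⁻⁵ × 20.4 × N²
N² = 83,790.3 / (22.8072 × 10⁻⁵) = 367,385,299
N ≈ √367,385,299 ≈ 19,167.3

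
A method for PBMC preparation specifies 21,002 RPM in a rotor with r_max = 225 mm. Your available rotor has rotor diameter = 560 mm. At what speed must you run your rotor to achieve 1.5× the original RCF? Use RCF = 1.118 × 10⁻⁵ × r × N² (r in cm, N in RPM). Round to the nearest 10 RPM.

≈ 23060 RPM

Original rotor: r = 225 mm = 22.5 cm
RCF = 1.118 × 10⁻⁵ × r × N²
RCF_original = 1.118 × 10⁻⁵ × 22.5 × (21002)² = 1.118 × 10⁻⁵ × 22.5 × 441,084,004 ≈ 110,954.7 × g
Target RCF = 1.5 × 110,954.7 ≈ 166,432 × g
Your rotor: r = 560 mm / 2 = 280 mm = 28 cm
166,432 = 1.118 × 10⁻⁵ × 28 × N²
N² = 166,432 / (31.304 × 10⁻⁵) = 531,663,685
N ≈ √531,663,685 ≈ 23,057.8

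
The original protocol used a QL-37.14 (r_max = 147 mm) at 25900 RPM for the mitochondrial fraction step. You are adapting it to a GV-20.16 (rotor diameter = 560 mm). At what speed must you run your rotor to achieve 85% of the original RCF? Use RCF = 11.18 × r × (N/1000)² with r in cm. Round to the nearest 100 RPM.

Original rotor: r = 147 mm = 14.7 cm
RCF_original = 11.18 × 14.7 × (25.9)² = 11.18 × 14.7 × 670.81 ≈ 110,244.9 × g
Target RCF = 0.85 × 110,244.9 ≈ 93,708.2 × g
Your rotor: r = 560 mm / 2 = 280 mm = 28 cm
93,708.2 = 11.18 × 28 × (N/1000)²
(N/1000)² = 93,708.2 / 313.04 = 299.349
N = 1000 × √299.349 ≈ 17,301.7

≈ 17300 RPM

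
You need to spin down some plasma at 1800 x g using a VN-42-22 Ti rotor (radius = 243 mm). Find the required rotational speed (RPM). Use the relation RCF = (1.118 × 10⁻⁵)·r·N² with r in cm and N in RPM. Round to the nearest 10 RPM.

N ≈ 2570 RPM

r = 243 mm = 24.3 cm
1,800 = 1.118 × 10⁻⁵ × 24.3 × N²
N² = 1,800 / (27.1674 × 10⁻⁵) = 6,625,588
N ≈ √6,625,588 ≈ 2,574.0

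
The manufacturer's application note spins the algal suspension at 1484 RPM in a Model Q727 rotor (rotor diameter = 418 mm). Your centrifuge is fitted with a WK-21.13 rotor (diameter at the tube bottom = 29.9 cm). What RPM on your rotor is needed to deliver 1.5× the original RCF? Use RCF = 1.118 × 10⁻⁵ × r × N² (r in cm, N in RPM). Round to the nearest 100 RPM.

Original rotor: r = 418 mm / 2 = 209 mm = 20.9 cm
RCF_original = 1.118 × 10⁻⁵ × 20.9 × (1484)² = 1.118 × 10⁻⁵ × 20.9 × 2,202,256 ≈ 514.6 × g
Target RCF = 1.5 × 514.6 ≈ 771.9 × g
Your rotor: r = 29.9 / 2 = 14.95 cm
771.9 = 1.118 × 10⁻⁵ × 14.95 × N²
N² = 771.9 / (16.7141 × 10⁻⁵) = 4,618,256
N ≈ √4,618,256 ≈ 2,149.0

2100 RPM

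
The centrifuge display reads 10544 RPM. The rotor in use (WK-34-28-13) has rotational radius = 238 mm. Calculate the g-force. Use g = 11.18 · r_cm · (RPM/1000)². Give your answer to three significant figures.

29600 x g

r = 238 mm = 23.8 cm
RCF = 11.18 × r × (N/1000)²
RCF = 11.18 × 23.8 × (10.544)² = 11.18 × 23.8 × 111.175936 ≈ 29,582.1 × g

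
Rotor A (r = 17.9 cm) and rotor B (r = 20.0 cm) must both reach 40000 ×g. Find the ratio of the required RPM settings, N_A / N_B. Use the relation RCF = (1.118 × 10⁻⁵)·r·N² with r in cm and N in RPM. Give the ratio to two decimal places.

1.06

At fixed RCF, N ∝ 1/√r, so N_A/N_B = √(r_B/r_A) = √(20.0/17.9) = √1.117318 = 1.0570.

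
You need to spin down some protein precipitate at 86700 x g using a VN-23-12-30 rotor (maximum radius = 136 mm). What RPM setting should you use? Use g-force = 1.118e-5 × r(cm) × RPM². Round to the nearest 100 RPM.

N ≈ 23900 RPM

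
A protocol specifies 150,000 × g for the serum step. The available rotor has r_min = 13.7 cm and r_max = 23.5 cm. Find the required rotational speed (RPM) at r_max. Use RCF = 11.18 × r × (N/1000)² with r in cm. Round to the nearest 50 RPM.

Use r_max = 23.5 cm.
150,000 = 11.18 × 23.5 × (N/1000)²
(N/1000)² = 150,000 / 262.73 = 570.9283
N = 1000 × √570.9283 ≈ 23,894.1

23900 RPM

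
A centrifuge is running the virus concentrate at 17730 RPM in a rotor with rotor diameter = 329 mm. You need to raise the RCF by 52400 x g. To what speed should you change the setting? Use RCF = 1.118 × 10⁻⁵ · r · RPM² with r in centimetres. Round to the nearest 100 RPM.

r = 329 mm / 2 = 164.5 mm = 16.45 cm
Current RCF = 1.118 × 10⁻⁵ × 16.45 × (17730)² = 1.118 × 10⁻⁵ × 16.45 × 314,352,900 ≈ 57,813 × g
Target RCF = 57,813 + 52,400 = 110,213 × g
N² = 110,213 / (18.3911 × 10⁻⁵) = 599,273,562
N ≈ √599,273,562 ≈ 24,480.1

N₂ ≈ 24500 RPM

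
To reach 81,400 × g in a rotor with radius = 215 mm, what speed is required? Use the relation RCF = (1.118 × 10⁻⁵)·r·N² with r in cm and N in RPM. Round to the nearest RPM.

18402 RPM

r = 215 mm = 21.5 cm
81,400 = 1.118 × 10⁻⁵ × 21.5 × N²
N² = 81,400 / (24.037 × 10⁻⁵) = 338,644,590
N ≈ √338,644,590 ≈ 18,402.3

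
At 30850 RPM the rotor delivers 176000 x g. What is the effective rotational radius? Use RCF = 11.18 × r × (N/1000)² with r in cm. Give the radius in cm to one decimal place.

r ≈ 16.5 cm

176000 = 11.18 × r × (30.85)²
r = 176000 / (11.18 × 951.7225) = 176000 / 10640.26 ≈ 16.541 cm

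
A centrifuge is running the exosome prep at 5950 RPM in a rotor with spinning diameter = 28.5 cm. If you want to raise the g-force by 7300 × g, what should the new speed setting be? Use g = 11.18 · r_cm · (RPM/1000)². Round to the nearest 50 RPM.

9000 RPM

r = 28.5 / 2 = 14.25 cm
Current RCF = 11.18 × 14.25 × (5.95)² = 11.18 × 14.25 × 35.4025 ≈ 5,640.1 × g
Target RCF = 5,640.1 + 7,300 = 12,940.1 × g
(N/1000)² = 12,940.1 / 159.315 = 81.22336
N = 1000 × √81.22336 ≈ 9,012.4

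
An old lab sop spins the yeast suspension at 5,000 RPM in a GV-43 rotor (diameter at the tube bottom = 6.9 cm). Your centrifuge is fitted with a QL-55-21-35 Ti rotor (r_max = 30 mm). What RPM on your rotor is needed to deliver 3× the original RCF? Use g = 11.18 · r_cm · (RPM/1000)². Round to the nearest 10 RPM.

Original rotor: r = 6.9 / 2 = 3.45 cm
RCF_original = 11.18 × 3.45 × (5)² = 11.18 × 3.45 × 25 ≈ 964.3 × g
Target RCF = 3 × 964.3 ≈ 2,892.9 × g
Your rotor: r = 30 mm = 3.0 cm
2,892.9 = 11.18 × 3 × (N/1000)²
(N/1000)² = 2,892.9 / 33.54 = 86.25224
N = 1000 × √86.25224 ≈ 9,287.2

9290 RPM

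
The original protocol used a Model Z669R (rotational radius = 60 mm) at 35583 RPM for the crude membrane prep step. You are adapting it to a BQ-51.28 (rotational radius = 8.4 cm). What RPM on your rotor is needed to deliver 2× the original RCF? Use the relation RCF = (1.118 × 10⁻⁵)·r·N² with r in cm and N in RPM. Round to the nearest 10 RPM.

Original rotor: r = 60 mm = 6.0 cm
RCF_original = 1.118 × 10⁻⁵ × 6 × (35583)² = 1.118 × 10⁻⁵ × 6 × 1,266,149,889 ≈ 84,933.3 × g
Target RCF = 2 × 84,933.3 ≈ 169,866.6 × g
169,866.6 = 1.118 × 10⁻⁵ × 8.4 × N²
N² = 169,866.6 / (9.3912 × 10⁻⁵) = 1,808,784,820
N ≈ √1,808,784,820 ≈ 42,529.8

42530 RPM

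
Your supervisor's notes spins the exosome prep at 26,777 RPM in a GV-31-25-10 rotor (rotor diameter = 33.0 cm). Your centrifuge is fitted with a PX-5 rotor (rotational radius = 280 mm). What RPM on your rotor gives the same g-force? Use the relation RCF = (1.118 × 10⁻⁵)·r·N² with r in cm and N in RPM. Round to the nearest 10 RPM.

≈ 20560 RPM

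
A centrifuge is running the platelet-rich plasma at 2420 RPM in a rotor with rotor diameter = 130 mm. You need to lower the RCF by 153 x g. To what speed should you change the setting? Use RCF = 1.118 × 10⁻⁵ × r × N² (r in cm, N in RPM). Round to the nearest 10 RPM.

r = 130 mm / 2 = 65 mm = 6.5 cm
Current RCF = 1.118 × 10⁻⁵ × 6.5 × (2420)² = 1.118 × 10⁻⁵ × 6.5 × 5,856,400 ≈ 425.6 × g
Target RCF = 425.6 − 153 = 272.6 × g
N² = 272.6 / (7.267 × 10⁻⁵) = 3,751,204
N ≈ √3,751,204 ≈ 1,936.8

≈ 1940 RPM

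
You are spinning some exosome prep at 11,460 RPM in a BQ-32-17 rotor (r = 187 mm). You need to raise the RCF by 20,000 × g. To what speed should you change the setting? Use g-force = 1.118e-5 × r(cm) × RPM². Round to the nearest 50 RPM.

r = 187 mm = 18.7 cm
Current RCF = 1.118 × 10⁻⁵ × 18.7 × (11460)² = 1.118 × 10⁻⁵ × 18.7 × 131,331,600 ≈ 27,457 × g
Target RCF = 27,457 + 20,000 = 47,457 × g
N² = 47,457 / (20.9066 × 10⁻⁵) = 226,995,303
N ≈ √226,995,303 ≈ 15,066.4

15050 RPM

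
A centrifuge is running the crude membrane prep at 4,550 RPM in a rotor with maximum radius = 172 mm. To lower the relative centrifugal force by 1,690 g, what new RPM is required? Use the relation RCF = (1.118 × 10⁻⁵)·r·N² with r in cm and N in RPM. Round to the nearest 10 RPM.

r = 172 mm = 17.2 cm
Current RCF = 1.118 × 10⁻⁵ × 17.2 × (4550)² = 1.118 × 10⁻⁵ × 17.2 × 20,702,500 ≈ 3,981 × g
Target RCF = 3,981 − 1,690 = 2,291 × g
N² = 2,291 / (19.2296 × 10⁻⁵) = 11,913,924
N ≈ √11,913,924 ≈ 3,451.7

3450 RPM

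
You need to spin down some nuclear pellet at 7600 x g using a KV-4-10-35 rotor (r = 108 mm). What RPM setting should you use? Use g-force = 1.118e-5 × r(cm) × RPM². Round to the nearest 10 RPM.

r = 108 mm = 10.8 cm
RCF = 1.118 × 10⁻⁵ × r × N²
7,600 = 1.118 × 10⁻⁵ × 10.8 × N²
N² = 7,600 / (12.0744 × 10⁻⁵) = 62,943,086
N ≈ √62,943,086 ≈ 7,933.7

N ≈ 7930 RPM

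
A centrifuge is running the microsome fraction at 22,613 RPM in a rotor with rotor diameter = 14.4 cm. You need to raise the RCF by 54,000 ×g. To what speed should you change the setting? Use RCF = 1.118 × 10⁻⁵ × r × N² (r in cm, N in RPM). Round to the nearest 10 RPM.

34380 RPM

r = 14.4 / 2 = 7.2 cm
Current RCF = 1.118 × 10⁻⁵ × 7.2 × (22613)² = 1.118 × 10⁻⁵ × 7.2 × 511,347,769 ≈ 41,161.5 × g
Target RCF = 41,161.5 + 54,000 = 95,161.5 × g
N² = 95,161.5 / (8.0496 × 10⁻⁵) = 1,182,189,177
N ≈ √1,182,189,177 ≈ 34,383.0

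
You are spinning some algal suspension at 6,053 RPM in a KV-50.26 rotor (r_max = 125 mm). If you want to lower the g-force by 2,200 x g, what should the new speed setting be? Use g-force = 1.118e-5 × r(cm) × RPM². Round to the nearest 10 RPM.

N₂ ≈ 4570 RPM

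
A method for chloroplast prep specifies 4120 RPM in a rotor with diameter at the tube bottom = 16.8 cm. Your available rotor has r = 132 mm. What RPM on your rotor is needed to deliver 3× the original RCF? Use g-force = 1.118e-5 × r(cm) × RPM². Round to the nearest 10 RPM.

≈ 5690 RPM

Original rotor: r = 16.8 / 2 = 8.4 cm
RCF = 1.118 × 10⁻⁵ × r × N²
RCF_original = 1.118 × 10⁻⁵ × 8.4 × (4120)² = 1.118 × 10⁻⁵ × 8.4 × 16,974,400 ≈ 1,594.1 × g
Target RCF = 3 × 1,594.1 ≈ 4,782.3 × g
Your rotor: r = 132 mm = 13.2 cm
4,782.3 = 1.118 × 10⁻⁵ × 13.2 × N²
N² = 4,782.3 / (14.7576 × 10⁻⁵) = 32,405,676
N ≈ √32,405,676 ≈ 5,692.6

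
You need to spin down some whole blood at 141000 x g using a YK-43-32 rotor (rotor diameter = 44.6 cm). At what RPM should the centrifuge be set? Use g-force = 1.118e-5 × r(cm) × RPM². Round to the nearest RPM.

23781 RPM

r = 44.6 / 2 = 22.3 cm
141,000 = 1.118 × 10⁻⁵ × 22.3 × N²
N² = 141,000 / (24.9314 × 10⁻⁵) = 565,551,874
N ≈ √565,551,874 ≈ 23,781.3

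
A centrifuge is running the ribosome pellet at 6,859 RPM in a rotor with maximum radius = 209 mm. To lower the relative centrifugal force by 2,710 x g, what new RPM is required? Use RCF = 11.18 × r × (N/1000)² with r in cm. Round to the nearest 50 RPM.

r = 209 mm = 20.9 cm
Current RCF = 11.18 × 20.9 × (6.859)² = 11.18 × 20.9 × 47.045881 ≈ 10,992.8 × g
Target RCF = 10,992.8 − 2,710 = 8,282.8 × g
(N/1000)² = 8,282.8 / 233.662 = 35.44778
N = 1000 × √35.44778 ≈ 5,953.8

5950 RPM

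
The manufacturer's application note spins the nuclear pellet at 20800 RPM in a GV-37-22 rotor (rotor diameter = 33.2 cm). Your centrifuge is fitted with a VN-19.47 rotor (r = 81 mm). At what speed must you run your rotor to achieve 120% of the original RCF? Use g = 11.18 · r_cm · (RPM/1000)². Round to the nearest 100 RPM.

32600 RPM

Original rotor: r = 33.2 / 2 = 16.6 cm
RCF_original = 11.18 × 16.6 × (20.8)² = 11.18 × 16.6 × 432.64 ≈ 80,292.8 × g
Target RCF = 1.2 × 80,292.8 ≈ 96,351.4 × g
Your rotor: r = 81 mm = 8.1 cm
96,351.4 = 11.18 × 8.1 × (N/1000)²
(N/1000)² = 96,351.4 / 90.558 = 1063.974
N = 1000 × √1063.974 ≈ 32,618.6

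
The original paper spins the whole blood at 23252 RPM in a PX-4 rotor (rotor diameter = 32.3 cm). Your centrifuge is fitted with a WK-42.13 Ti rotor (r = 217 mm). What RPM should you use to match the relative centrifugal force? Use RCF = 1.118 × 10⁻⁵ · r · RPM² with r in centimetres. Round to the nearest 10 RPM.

Original rotor: r = 32.3 / 2 = 16.15 cm
RCF_original = 1.118 × 10⁻⁵ × 16.15 × (23252)² = 1.118 × 10⁻⁵ × 16.15 × 540,655,504 ≈ 97,619.1 × g
Your rotor: r = 217 mm = 21.7 cm
97,619.1 = 1.118 × 10⁻⁵ × 21.7 × N²
N² = 97,619.1 / (24.2606 × 10⁻⁵) = 402,377,105
N ≈ √402,377,105 ≈ 20,059.3

≈ 20060 RPM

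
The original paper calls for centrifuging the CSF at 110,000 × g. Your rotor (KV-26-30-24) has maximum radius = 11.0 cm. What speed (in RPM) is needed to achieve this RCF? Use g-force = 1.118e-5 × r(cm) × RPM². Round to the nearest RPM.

≈ 29907 RPM

110,000 = 1.118 × 10⁻⁵ × 11 × N²
N² = 110,000 / (12.298 × 10⁻⁵) = 894,454,383
N ≈ √894,454,383 ≈ 29,907.4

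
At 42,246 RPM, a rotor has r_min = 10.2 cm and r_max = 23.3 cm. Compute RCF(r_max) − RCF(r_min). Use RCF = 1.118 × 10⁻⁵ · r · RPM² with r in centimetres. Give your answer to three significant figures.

261000 g

RCF_max = 1.118 × 10⁻⁵ × 23.3 × (42246)² = 1.118 × 10⁻⁵ × 23.3 × 1,784,724,516 ≈ 464,910 × g
RCF_min = 1.118 × 10⁻⁵ × 10.2 × (42246)² = 1.118 × 10⁻⁵ × 10.2 × 1,784,724,516 ≈ 203,522.8 × g
ΔRCF = 464,910 − 203,522.8 = 261,387.2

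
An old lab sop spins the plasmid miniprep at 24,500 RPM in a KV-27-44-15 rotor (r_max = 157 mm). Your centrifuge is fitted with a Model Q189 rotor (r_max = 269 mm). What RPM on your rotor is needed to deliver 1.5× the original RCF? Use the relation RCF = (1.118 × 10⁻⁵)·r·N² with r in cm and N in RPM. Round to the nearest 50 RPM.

Original rotor: r = 157 mm = 15.7 cm
RCF = 1.118 × 10⁻⁵ × r × N²
RCF_original = 1.118 × 10⁻⁵ × 15.7 × (24500)² = 1.118 × 10⁻⁵ × 15.7 × 600,250,000 ≈ 105,359.5 × g
Target RCF = 1.5 × 105,359.5 ≈ 158,039.2 × g
Your rotor: r = 269 mm = 26.9 cm
158,039.2 = 1.118 × 10⁻⁵ × 26.9 × N²
N² = 158,039.2 / (30.0742 × 10⁻⁵) = 525,497,603
N ≈ √525,497,603 ≈ 22,923.7

22900 RPM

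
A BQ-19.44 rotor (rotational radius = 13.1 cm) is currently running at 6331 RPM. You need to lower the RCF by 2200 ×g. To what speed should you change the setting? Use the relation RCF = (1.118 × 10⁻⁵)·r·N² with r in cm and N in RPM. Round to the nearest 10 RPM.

N₂ ≈ 5010 RPM

Current RCF = 1.118 × 10⁻⁵ × 13.1 × (6331)² = 1.118 × 10⁻⁵ × 13.1 × 40,081,561 ≈ 5,870.3 × g
Target RCF = 5,870.3 − 2,200 = 3,670.3 × g
N² = 3,670.3 / (14.6458 × 10⁻⁵) = 25,060,427
N ≈ √25,060,427 ≈ 5,006.0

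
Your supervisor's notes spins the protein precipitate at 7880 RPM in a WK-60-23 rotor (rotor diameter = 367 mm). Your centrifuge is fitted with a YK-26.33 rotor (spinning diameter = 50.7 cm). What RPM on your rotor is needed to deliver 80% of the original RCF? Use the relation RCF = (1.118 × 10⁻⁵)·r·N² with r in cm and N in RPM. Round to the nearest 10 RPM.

6000 RPM

Original rotor: r = 367 mm / 2 = 183.5 mm = 18.35 cm
RCF_original = 1.118 × 10⁻⁵ × 18.35 × (7880)² = 1.118 × 10⁻⁵ × 18.35 × 62,094,400 ≈ 12,738.9 × g
Target RCF = 0.8 × 12,738.9 ≈ 10,191.1 × g
Your rotor: r = 50.7 / 2 = 25.35 cm
10,191.1 = 1.118 × 10⁻⁵ × 25.35 × N²
N² = 10,191.1 / (28.3413 × 10⁻⁵) = 35,958,478
N ≈ √35,958,478 ≈ 5,996.5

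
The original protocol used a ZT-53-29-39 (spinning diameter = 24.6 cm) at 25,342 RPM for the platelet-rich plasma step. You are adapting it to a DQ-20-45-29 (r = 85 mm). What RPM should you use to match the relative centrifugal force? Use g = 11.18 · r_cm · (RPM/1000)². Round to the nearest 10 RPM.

Original rotor: r = 24.6 / 2 = 12.3 cm
RCF = 11.18 × r × (N/1000)²
RCF_original = 11.18 × 12.3 × (25.342)² = 11.18 × 12.3 × 642.216964 ≈ 88,313.8 × g
Your rotor: r = 85 mm = 8.5 cm
88,313.8 = 11.18 × 8.5 × (N/1000)²
(N/1000)² = 88,313.8 / 95.03 = 929.3255
N = 1000 × √929.3255 ≈ 30,484.8

≈ 30480 RPM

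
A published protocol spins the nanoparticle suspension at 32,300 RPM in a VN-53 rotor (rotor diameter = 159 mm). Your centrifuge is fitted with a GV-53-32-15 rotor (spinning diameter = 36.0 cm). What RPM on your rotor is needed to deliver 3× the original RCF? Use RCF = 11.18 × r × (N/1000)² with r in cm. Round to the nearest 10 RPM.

Original rotor: r = 159 mm / 2 = 79.5 mm = 7.95 cm
RCF_original = 11.18 × 7.95 × (32.3)² = 11.18 × 7.95 × 1,043.29 ≈ 92,728.7 × g
Target RCF = 3 × 92,728.7 ≈ 278,186.1 × g
Your rotor: r = 36.0 / 2 = 18 cm
278,186.1 = 11.18 × 18 × (N/1000)²
(N/1000)² = 278,186.1 / 201.24 = 1382.36
N = 1000 × √1382.36 ≈ 37,180.1

37180 RPM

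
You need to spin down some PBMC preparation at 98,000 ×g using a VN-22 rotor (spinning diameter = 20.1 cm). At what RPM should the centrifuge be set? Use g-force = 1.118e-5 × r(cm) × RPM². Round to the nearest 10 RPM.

r = 20.1 / 2 = 10.05 cm
98,000 = 1.118 × 10⁻⁵ × 10.05 × N²
N² = 98,000 / (11.2359 × 10⁻⁵) = 872,204,274
N ≈ √872,204,274 ≈ 29,533.1

N ≈ 29530 RPM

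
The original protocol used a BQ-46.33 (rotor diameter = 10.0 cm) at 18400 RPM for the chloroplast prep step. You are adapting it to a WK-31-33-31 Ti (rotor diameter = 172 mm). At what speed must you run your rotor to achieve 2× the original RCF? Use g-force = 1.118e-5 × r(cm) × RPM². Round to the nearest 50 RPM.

≈ 19850 RPM

Original rotor: r = 10.0 / 2 = 5 cm
RCF_original = 1.118 × 10⁻⁵ × 5 × (18400)² = 1.118 × 10⁻⁵ × 5 × 338,560,000 ≈ 18,925.5 × g
Target RCF = 2 × 18,925.5 ≈ 37,851 × g
Your rotor: r = 172 mm / 2 = 86 mm = 8.6 cm
37,851 = 1.118 × 10⁻⁵ × 8.6 × N²
N² = 37,851 / (9.6148 × 10⁻⁵) = 393,674,335
N ≈ √393,674,335 ≈ 19,841.2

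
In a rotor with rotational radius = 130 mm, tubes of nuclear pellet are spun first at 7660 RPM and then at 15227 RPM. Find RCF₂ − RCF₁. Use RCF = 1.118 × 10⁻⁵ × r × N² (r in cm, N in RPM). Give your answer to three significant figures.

25200 x g

r = 130 mm = 13.0 cm
RCF₁ = 1.118 × 10⁻⁵ × 13 × (7660)² = 1.118 × 10⁻⁵ × 13 × 58,675,600 ≈ 8,527.9 × g
RCF₂ = 1.118 × 10⁻⁵ × 13 × (15227)² = 1.118 × 10⁻⁵ × 13 × 231,861,529 ≈ 33,698.8 × g
Increase = 33,698.8 − 8,527.9 = 25,170.9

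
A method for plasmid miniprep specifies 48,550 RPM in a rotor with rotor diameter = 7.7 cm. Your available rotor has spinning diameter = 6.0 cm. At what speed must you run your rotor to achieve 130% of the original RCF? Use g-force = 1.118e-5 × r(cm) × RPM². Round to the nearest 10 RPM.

62710 RPM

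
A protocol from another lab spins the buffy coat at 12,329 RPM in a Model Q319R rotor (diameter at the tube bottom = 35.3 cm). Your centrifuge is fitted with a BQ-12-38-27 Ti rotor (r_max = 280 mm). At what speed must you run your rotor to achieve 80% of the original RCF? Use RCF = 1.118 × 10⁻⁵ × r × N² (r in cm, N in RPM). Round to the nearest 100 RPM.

Original rotor: r = 35.3 / 2 = 17.65 cm
RCF_original = 1.118 × 10⁻⁵ × 17.65 × (12329)² = 1.118 × 10⁻⁵ × 17.65 × 152,004,241 ≈ 29,994.5 × g
Target RCF = 0.8 × 29,994.5 ≈ 23,995.6 × g
Your rotor: r = 280 mm = 28.0 cm
23,995.6 = 1.118 × 10⁻⁵ × 28 × N²
N² = 23,995.6 / (31.304 × 10⁻⁵) = 76,653,463
N ≈ √76,653,463 ≈ 8,755.2

8800 RPM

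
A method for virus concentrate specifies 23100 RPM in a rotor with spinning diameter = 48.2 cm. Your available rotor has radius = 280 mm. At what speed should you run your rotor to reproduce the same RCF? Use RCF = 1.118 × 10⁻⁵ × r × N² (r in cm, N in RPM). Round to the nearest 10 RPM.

≈ 21430 RPM

Original rotor: r = 48.2 / 2 = 24.1 cm
RCF_original = 1.118 × 10⁻⁵ × 24.1 × (23100)² = 1.118 × 10⁻⁵ × 24.1 × 533,610,000 ≈ 143,774.8 × g
Your rotor: r = 280 mm = 28.0 cm
143,774.8 = 1.118 × 10⁻⁵ × 28 × N²
N² = 143,774.8 / (31.304 × 10⁻⁵) = 459,285,714
N ≈ √459,285,714 ≈ 21,431.0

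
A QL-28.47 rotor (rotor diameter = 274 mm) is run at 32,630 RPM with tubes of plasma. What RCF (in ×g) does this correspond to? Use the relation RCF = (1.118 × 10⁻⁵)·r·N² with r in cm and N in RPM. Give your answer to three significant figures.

RCF ≈ 163000 ×g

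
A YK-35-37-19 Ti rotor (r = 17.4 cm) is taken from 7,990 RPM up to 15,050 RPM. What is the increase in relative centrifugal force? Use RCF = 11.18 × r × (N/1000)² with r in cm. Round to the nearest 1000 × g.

32000 x g

RCF₁ = 11.18 × 17.4 × (7.99)² = 11.18 × 17.4 × 63.8401 ≈ 12,418.9 × g
RCF₂ = 11.18 × 17.4 × (15.05)² = 11.18 × 17.4 × 226.5025 ≈ 44,062 × g
Increase = 44,062 − 12,418.9 = 31,643.1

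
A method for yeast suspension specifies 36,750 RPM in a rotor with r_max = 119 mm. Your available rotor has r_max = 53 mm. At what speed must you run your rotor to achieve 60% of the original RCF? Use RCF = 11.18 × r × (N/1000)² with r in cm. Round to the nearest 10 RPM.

Original rotor: r = 119 mm = 11.9 cm
RCF_original = 11.18 × 11.9 × (36.75)² = 11.18 × 11.9 × 1,350.5625 ≈ 179,681.5 × g
Target RCF = 0.6 × 179,681.5 ≈ 107,808.9 × g
Your rotor: r = 53 mm = 5.3 cm
107,808.9 = 11.18 × 5.3 × (N/1000)²
(N/1000)² = 107,808.9 / 59.254 = 1819.437
N = 1000 × √1819.437 ≈ 42,654.9

≈ 42650 RPM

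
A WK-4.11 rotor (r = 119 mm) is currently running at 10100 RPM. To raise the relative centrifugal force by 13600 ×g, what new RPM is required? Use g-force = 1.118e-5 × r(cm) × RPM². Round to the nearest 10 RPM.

≈ 14290 RPM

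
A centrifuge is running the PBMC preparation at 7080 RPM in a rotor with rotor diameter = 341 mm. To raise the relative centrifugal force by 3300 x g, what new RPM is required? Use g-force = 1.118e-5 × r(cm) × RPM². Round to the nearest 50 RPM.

8200 RPM

r = 341 mm / 2 = 170.5 mm = 17.05 cm
Current RCF = 1.118 × 10⁻⁵ × 17.05 × (7080)² = 1.118 × 10⁻⁵ × 17.05 × 50,126,400 ≈ 9,555 × g
Target RCF = 9,555 + 3,300 = 12,855 × g
N² = 12,855 / (19.0619 × 10⁻⁵) = 67,438,188
N ≈ √67,438,188 ≈ 8,212.1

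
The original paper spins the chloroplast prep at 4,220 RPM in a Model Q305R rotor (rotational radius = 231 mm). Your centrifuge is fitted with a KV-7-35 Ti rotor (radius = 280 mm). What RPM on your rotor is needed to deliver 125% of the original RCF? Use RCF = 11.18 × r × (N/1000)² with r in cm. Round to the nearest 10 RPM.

≈ 4290 RPM

Original rotor: r = 231 mm = 23.1 cm
RCF = 11.18 × r × (N/1000)²
RCF_original = 11.18 × 23.1 × (4.22)² = 11.18 × 23.1 × 17.8084 ≈ 4,599.2 × g
Target RCF = 1.25 × 4,599.2 ≈ 5,749 × g
Your rotor: r = 280 mm = 28.0 cm
5,749 = 11.18 × 28 × (N/1000)²
(N/1000)² = 5,749 / 313.04 = 18.36507
N = 1000 × √18.36507 ≈ 4,285.4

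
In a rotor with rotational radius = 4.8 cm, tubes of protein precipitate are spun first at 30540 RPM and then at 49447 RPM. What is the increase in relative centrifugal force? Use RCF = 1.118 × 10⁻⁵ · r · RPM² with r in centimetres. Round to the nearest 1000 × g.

81000 × g

RCF₁ = 1.118 × 10⁻⁵ × 4.8 × (30540)² = 1.118 × 10⁻⁵ × 4.8 × 932,691,600 ≈ 50,052 × g
RCF₂ = 1.118 × 10⁻⁵ × 4.8 × (49447)² = 1.118 × 10⁻⁵ × 4.8 × 2,445,005,809 ≈ 131,208.8 × g
Increase = 131,208.8 − 50,052 = 81,156.8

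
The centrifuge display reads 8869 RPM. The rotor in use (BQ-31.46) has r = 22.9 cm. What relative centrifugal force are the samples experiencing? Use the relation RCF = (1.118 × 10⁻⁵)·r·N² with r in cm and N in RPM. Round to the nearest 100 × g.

RCF ≈ 20100 x g

RCF = 1.118 × 10⁻⁵ × 22.9 × (8869)² = 1.118 × 10⁻⁵ × 22.9 × 78,659,161 ≈ 20,138.5 × g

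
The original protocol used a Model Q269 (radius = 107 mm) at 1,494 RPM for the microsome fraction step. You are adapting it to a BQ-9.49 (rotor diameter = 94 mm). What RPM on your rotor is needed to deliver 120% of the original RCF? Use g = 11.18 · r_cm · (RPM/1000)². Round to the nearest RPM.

Original rotor: r = 107 mm = 10.7 cm
RCF_original = 11.18 × 10.7 × (1.494)² = 11.18 × 10.7 × 2.232036 ≈ 267 × g
Target RCF = 1.2 × 267 ≈ 320.4 × g
Your rotor: r = 94 mm / 2 = 47 mm = 4.7 cm
320.4 = 11.18 × 4.7 × (N/1000)²
(N/1000)² = 320.4 / 52.546 = 6.097515
N = 1000 × √6.097515 ≈ 2,469.3

≈ 2469 RPM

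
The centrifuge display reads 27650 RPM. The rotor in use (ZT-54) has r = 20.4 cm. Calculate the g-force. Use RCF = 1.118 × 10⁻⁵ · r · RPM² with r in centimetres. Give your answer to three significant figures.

≈ 174000 ×g

RCF = 1.118 × 10⁻⁵ × r × N²
RCF = 1.118 × 10⁻⁵ × 20.4 × (27650)² = 1.118 × 10⁻⁵ × 20.4 × 764,522,500 ≈ 174,366.2 × g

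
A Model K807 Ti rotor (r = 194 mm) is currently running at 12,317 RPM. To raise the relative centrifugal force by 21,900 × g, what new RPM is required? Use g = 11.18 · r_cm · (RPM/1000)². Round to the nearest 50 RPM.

≈ 15900 RPM

r = 194 mm = 19.4 cm
Current RCF = 11.18 × 19.4 × (12.317)² = 11.18 × 19.4 × 151.708489 ≈ 32,904.4 × g
Target RCF = 32,904.4 + 21,900 = 54,804.4 × g
(N/1000)² = 54,804.4 / 216.892 = 252.6806
N = 1000 × √252.6806 ≈ 15,895.9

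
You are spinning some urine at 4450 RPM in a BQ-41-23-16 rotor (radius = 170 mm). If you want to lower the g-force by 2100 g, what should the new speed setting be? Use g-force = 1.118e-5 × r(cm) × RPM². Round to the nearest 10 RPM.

r = 170 mm = 17.0 cm
Current RCF = 1.118 × 10⁻⁵ × 17 × (4450)² = 1.118 × 10⁻⁵ × 17 × 19,802,500 ≈ 3,763.7 × g
Target RCF = 3,763.7 − 2,100 = 1,663.7 × g
N² = 1,663.7 / (19.006 × 10⁻⁵) = 8,753,552
N ≈ √8,753,552 ≈ 2,958.6

≈ 2960 RPM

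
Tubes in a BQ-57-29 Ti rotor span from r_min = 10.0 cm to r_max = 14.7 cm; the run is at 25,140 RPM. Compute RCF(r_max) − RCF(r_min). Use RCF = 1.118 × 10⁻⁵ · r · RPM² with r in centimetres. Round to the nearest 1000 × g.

ΔRCF = 1.118 × 10⁻⁵ × (r_max − r_min) × N² = 1.118 × 10⁻⁵ × 4.7 × 632,019,600 ≈ 33,210.1

≈ 33000 x g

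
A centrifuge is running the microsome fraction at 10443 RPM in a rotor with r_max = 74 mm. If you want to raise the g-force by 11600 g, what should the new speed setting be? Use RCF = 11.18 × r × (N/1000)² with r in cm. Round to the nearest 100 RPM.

r = 74 mm = 7.4 cm
Current RCF = 11.18 × 7.4 × (10.443)² = 11.18 × 7.4 × 109.056249 ≈ 9,022.4 × g
Target RCF = 9,022.4 + 11,600 = 20,622.4 × g
(N/1000)² = 20,622.4 / 82.732 = 249.2675
N = 1000 × √249.2675 ≈ 15,788.2

N₂ ≈ 15800 RPM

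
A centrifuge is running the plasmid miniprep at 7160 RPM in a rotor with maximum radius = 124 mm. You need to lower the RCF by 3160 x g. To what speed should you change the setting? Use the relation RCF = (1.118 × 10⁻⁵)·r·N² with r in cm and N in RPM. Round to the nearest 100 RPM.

r = 124 mm = 12.4 cm
Current RCF = 1.118 × 10⁻⁵ × 12.4 × (7160)² = 1.118 × 10⁻⁵ × 12.4 × 51,265,600 ≈ 7,107.1 × g
Target RCF = 7,107.1 − 3,160 = 3,947.1 × g
N² = 3,947.1 / (13.8632 × 10⁻⁵) = 28,471,781
N ≈ √28,471,781 ≈ 5,335.9

N₂ ≈ 5300 RPM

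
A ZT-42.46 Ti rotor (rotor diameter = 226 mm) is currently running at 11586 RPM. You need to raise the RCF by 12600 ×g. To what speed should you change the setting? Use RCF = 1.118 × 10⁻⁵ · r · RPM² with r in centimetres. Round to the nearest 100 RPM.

≈ 15300 RPM

r = 226 mm / 2 = 113 mm = 11.3 cm
Current RCF = 1.118 × 10⁻⁵ × 11.3 × (11586)² = 1.118 × 10⁻⁵ × 11.3 × 134,235,396 ≈ 16,958.5 × g
Target RCF = 16,958.5 + 12,600 = 29,558.5 × g
N² = 29,558.5 / (12.6334 × 10⁻⁵) = 233,971,061
N ≈ √233,971,061 ≈ 15,296.1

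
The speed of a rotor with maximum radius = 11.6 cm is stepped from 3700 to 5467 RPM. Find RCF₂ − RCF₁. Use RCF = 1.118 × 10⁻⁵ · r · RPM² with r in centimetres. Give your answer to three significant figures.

RCF₁ = 1.118 × 10⁻⁵ × 11.6 × (3700)² = 1.118 × 10⁻⁵ × 11.6 × 13,690,000 ≈ 1,775.4 × g
RCF₂ = 1.118 × 10⁻⁵ × 11.6 × (5467)² = 1.118 × 10⁻⁵ × 11.6 × 29,888,089 ≈ 3,876.1 × g
Increase = 3,876.1 − 1,775.4 = 2,100.7

≈ 2100 g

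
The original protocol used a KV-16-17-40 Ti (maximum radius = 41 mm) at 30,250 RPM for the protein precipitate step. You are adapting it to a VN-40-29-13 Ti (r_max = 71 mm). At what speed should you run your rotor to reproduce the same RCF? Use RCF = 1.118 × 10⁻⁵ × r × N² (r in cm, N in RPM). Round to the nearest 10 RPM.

≈ 22990 RPM

Original rotor: r = 41 mm = 4.1 cm
RCF_original = 1.118 × 10⁻⁵ × 4.1 × (30250)² = 1.118 × 10⁻⁵ × 4.1 × 915,062,500 ≈ 41,944.6 × g
Your rotor: r = 71 mm = 7.1 cm
41,944.6 = 1.118 × 10⁻⁵ × 7.1 × N²
N² = 41,944.6 / (7.9378 × 10⁻⁵) = 528,415,934
N ≈ √528,415,934 ≈ 22,987.3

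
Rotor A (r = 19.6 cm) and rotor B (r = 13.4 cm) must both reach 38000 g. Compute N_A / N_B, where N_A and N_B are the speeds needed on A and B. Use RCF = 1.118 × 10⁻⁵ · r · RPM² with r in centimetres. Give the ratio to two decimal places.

0.83

At fixed RCF, N ∝ 1/√r, so N_A/N_B = √(r_B/r_A) = √(13.4/19.6) = √0.683673 = 0.8268.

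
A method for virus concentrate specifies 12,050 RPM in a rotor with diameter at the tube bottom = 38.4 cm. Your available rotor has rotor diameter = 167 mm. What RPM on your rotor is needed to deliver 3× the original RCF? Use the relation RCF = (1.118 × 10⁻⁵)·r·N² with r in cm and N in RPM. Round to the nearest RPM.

31649 RPM

Original rotor: r = 38.4 / 2 = 19.2 cm
RCF_original = 1.118 × 10⁻⁵ × 19.2 × (12050)² = 1.118 × 10⁻⁵ × 19.2 × 145,202,500 ≈ 31,168.6 × g
Target RCF = 3 × 31,168.6 ≈ 93,505.8 × g
Your rotor: r = 167 mm / 2 = 83.5 mm = 8.35 cm
93,505.8 = 1.118 × 10⁻⁵ × 8.35 × N²
N² = 93,505.8 / (9.3353 × 10⁻⁵) = 1,001,636,798
N ≈ √1,001,636,798 ≈ 31,648.6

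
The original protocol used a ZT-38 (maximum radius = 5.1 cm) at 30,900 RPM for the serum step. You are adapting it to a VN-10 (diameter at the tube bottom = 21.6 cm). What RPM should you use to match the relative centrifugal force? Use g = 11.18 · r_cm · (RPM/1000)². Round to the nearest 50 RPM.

RCF_original = 11.18 × 5.1 × (30.9)² = 11.18 × 5.1 × 954.81 ≈ 54,441.4 × g
Your rotor: r = 21.6 / 2 = 10.8 cm
54,441.4 = 11.18 × 10.8 × (N/1000)²
(N/1000)² = 54,441.4 / 120.744 = 450.8829
N = 1000 × √450.8829 ≈ 21,234.0

≈ 21250 RPM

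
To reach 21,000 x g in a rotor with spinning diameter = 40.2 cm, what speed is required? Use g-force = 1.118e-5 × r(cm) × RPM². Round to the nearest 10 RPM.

r = 40.2 / 2 = 20.1 cm
RCF = 1.118 × 10⁻⁵ × r × N²
21,000 = 1.118 × 10⁻⁵ × 20.1 × N²
N² = 21,000 / (22.4718 × 10⁻⁵) = 93,450,458
N ≈ √93,450,458 ≈ 9,667.0

N ≈ 9670 RPM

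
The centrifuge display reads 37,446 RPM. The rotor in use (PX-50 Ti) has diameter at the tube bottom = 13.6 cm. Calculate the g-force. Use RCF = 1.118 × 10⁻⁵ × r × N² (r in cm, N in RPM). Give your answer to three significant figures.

RCF ≈ 107000 g

r = 13.6 / 2 = 6.8 cm
RCF = 1.118 × 10⁻⁵ × r × N²
RCF = 1.118 × 10⁻⁵ × 6.8 × (37446)² = 1.118 × 10⁻⁵ × 6.8 × 1,402,202,916 ≈ 106,601.1 × g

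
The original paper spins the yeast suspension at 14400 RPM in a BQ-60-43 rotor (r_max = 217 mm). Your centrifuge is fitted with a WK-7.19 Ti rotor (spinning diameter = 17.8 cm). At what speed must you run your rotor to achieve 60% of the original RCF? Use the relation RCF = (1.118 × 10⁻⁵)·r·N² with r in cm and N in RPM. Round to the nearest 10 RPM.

≈ 17420 RPM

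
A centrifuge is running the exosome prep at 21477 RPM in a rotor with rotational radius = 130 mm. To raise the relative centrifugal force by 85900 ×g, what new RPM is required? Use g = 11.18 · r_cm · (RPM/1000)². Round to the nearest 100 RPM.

≈ 32400 RPM

r = 130 mm = 13.0 cm
Current RCF = 11.18 × 13 × (21.477)² = 11.18 × 13 × 461.261529 ≈ 67,039.8 × g
Target RCF = 67,039.8 + 85,900 = 152,939.8 × g
(N/1000)² = 152,939.8 / 145.34 = 1052.29
N = 1000 × √1052.29 ≈ 32,439.0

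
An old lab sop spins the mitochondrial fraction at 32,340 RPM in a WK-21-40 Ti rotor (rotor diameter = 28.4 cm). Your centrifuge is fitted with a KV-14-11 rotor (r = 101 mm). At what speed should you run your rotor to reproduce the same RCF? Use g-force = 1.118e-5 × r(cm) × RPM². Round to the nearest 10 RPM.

Original rotor: r = 28.4 / 2 = 14.2 cm
RCF_original = 1.118 × 10⁻⁵ × 14.2 × (32340)² = 1.118 × 10⁻⁵ × 14.2 × 1,045,875,600 ≈ 166,039 × g
Your rotor: r = 101 mm = 10.1 cm
166,039 = 1.118 × 10⁻⁵ × 10.1 × N²
N² = 166,039 / (11.2918 × 10⁻⁵) = 1,470,438,725
N ≈ √1,470,438,725 ≈ 38,346.3

≈ 38350 RPM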